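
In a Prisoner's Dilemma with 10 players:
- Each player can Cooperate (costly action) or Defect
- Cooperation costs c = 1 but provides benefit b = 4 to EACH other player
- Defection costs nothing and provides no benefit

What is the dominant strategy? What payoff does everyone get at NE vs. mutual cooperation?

Dominant: Defect; NE payoff = 0; Coop payoff = 35

Work:
Defect dominates (saves cost c = 1, benefit to others is external)
NE: All defect → everyone gets 0
If all cooperate: each receives (9)×4 - 1 = 35
Social dilemma: 35 > 0 but NE gives 0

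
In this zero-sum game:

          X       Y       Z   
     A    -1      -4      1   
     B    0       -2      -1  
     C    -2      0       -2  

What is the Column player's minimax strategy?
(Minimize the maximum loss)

Column should play X or Y (all achieve the minimum), value = 0

Work:
Column player minimizes Row's maximum payoff:
Column X: max payoff to Row = 0
Column Y: max payoff to Row = 0
Column Z: max payoff to Row = 1
Minimum is 0, achieved by columns X, Y (tied).
Each of X or Y is a minimax strategy.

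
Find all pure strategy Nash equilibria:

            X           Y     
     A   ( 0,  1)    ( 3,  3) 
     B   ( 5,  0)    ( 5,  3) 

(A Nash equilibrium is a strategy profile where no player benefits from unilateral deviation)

Nash equilibrium: (B, Y)

Work:
Best responses:
  P1 vs X: payoffs [0, 5] → best response B (payoff 5)
  P1 vs Y: payoffs [3, 5] → best response B (payoff 5)
  P2 vs A: payoffs [1, 3] → best response Y (payoff 3)
  P2 vs B: payoffs [0, 3] → best response Y (payoff 3)
Mutual best responses: (B,Y) → Nash equilibria.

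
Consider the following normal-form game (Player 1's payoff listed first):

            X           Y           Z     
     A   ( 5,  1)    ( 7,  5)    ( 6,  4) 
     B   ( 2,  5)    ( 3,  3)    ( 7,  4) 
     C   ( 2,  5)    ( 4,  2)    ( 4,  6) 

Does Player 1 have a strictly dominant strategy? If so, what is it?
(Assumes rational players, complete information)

No strictly dominant strategy exists for Player 1

Work:
A strategy strictly dominates another if it gives a strictly higher payoff against every opponent action. Compare each pair of P1's strategies column-by-column:
  A vs B: [5 vs 2, 7 vs 3, 6 vs 7] → A does not strictly dominate B (column Z: 6 ≤ 7)
  A vs C: [5 vs 2, 7 vs 4, 6 vs 4] → A strictly dominates C
  B vs A: [2 vs 5, 3 vs 7, 7 vs 6] → B does not strictly dominate A (column X: 2 ≤ 5)
  B vs C: [2 vs 2, 3 vs 4, 7 vs 4] → B does not strictly dominate C (column X: 2 ≤ 2)
  C vs A: [2 vs 5, 4 vs 7, 4 vs 6] → C does not strictly dominate A (column X: 2 ≤ 5)
  C vs B: [2 vs 2, 4 vs 3, 4 vs 7] → C does not strictly dominate B (column X: 2 ≤ 2)
No single strategy strictly dominates all others → no strictly dominant strategy.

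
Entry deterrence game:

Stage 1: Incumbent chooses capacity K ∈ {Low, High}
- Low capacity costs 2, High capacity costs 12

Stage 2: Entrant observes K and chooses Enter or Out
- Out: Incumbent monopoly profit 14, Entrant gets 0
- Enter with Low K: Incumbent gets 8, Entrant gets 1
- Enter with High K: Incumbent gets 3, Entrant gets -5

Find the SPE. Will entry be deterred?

SPE: (Low, Enter|Low, Out|High); Entry not deterred. Incumbent net profit = 6, Entrant gets 1

Work:
After Low K: Entrant enters (1 > 0)
After High K: Entrant stays out (-5 < 0)
Incumbent: Low → 8−2=6, High → 14−12=2
Incumbent chooses Low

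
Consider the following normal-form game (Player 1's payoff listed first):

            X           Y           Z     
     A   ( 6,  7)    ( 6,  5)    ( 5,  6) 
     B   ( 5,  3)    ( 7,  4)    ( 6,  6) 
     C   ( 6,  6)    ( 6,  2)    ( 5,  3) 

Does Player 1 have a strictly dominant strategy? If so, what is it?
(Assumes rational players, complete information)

No strictly dominant strategy exists for Player 1

Work:
A strategy strictly dominates another if it gives a strictly higher payoff against every opponent action. Compare each pair of P1's strategies column-by-column:
  A vs B: [6 vs 5, 6 vs 7, 5 vs 6] → A does not strictly dominate B (column Y: 6 ≤ 7)
  A vs C: [6 vs 6, 6 vs 6, 5 vs 5] → A does not strictly dominate C (column X: 6 ≤ 6)
  B vs A: [5 vs 6, 7 vs 6, 6 vs 5] → B does not strictly dominate A (column X: 5 ≤ 6)
  B vs C: [5 vs 6, 7 vs 6, 6 vs 5] → B does not strictly dominate C (column X: 5 ≤ 6)
  C vs A: [6 vs 6, 6 vs 6, 5 vs 5] → C does not strictly dominate A (column X: 6 ≤ 6)
  C vs B: [6 vs 5, 6 vs 7, 5 vs 6] → C does not strictly dominate B (column Y: 6 ≤ 7)
No single strategy strictly dominates all others → no strictly dominant strategy.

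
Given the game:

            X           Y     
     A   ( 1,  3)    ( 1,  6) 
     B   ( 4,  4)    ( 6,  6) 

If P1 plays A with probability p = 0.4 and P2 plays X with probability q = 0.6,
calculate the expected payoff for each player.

E[P1] = 3.28, E[P2] = 4.56

Work:
E[P1] = p·q·π₁(A,X) + p·(1-q)·π₁(A,Y) + (1-p)·q·π₁(B,X) + (1-p)·(1-q)·π₁(B,Y)
= 0.4·0.6·1 + 0.4·0.4·1 + 0.6·0.6·4 + 0.6·0.4·6
= 3.28

E[P2] = 4.56 (similar calculation)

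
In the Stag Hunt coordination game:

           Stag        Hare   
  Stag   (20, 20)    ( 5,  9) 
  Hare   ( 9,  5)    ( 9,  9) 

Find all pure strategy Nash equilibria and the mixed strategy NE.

Pure NE: (Stag, Stag) and (Hare, Hare); Mixed NE: p = 0.2667, q = 0.2667

Work:
Check pure NE:
(Stag, Stag): (20, 20) - no unilateral deviation beneficial
(Hare, Hare): (9, 9) - no unilateral deviation beneficial
Mixed NE: P1 plays Stag with p = 0.2667, P2 plays Stag with q = 0.2667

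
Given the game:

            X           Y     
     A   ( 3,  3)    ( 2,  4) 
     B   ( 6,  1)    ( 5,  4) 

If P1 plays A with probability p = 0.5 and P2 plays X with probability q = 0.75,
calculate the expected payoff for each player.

E[P1] = 4.25, E[P2] = 2.5

Work:
E[P1] = p·q·π₁(A,X) + p·(1-q)·π₁(A,Y) + (1-p)·q·π₁(B,X) + (1-p)·(1-q)·π₁(B,Y)
= 0.5·0.75·3 + 0.5·0.25·2 + 0.5·0.75·6 + 0.5·0.25·5
= 4.25

E[P2] = 2.5 (similar calculation)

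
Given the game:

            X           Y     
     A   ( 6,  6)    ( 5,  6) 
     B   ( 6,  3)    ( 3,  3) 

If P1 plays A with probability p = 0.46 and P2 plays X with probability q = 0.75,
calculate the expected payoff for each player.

E[P1] = 5.48, E[P2] = 4.38

Work:
E[P1] = p·q·π₁(A,X) + p·(1-q)·π₁(A,Y) + (1-p)·q·π₁(B,X) + (1-p)·(1-q)·π₁(B,Y)
= 0.46·0.75·6 + 0.46·0.25·5 + 0.54·0.75·6 + 0.54·0.25·3
= 5.48

E[P2] = 4.38 (similar calculation)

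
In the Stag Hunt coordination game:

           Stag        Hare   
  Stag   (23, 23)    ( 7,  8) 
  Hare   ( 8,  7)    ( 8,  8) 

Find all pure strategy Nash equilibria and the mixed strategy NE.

Pure NE: (Stag, Stag) and (Hare, Hare); Mixed NE: p = 0.0625, q = 0.0625

Work:
Check pure NE:
(Stag, Stag): (23, 23) - no unilateral deviation beneficial
(Hare, Hare): (8, 8) - no unilateral deviation beneficial
Mixed NE: P1 plays Stag with p = 0.0625, P2 plays Stag with q = 0.0625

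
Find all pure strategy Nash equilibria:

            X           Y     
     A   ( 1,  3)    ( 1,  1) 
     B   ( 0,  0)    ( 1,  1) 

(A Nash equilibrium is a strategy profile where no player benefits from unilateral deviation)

Nash equilibrium: (A, X), (B, Y)

Work:
Best responses:
  P1 vs X: payoffs [1, 0] → best response A (payoff 1)
  P1 vs Y: payoffs [1, 1] → best response A/B (payoff 1)
  P2 vs A: payoffs [3, 1] → best response X (payoff 3)
  P2 vs B: payoffs [0, 1] → best response Y (payoff 1)
Mutual best responses: (A,X), (B,Y) → Nash equilibria.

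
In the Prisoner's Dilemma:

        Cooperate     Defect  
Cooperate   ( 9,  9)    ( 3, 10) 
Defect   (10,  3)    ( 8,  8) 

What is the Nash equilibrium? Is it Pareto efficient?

(Defect, Defect) is NE; not Pareto efficient

Work:
Defect dominates Cooperate for both players:
If P2 cooperates: Defect (10) > Cooperate (9)
If P2 defects: Defect (8) > Cooperate (3)
NE: (Defect, Defect) with payoff (8, 8)
But (Cooperate, Cooperate) = (9, 9) Pareto dominates (8, 8)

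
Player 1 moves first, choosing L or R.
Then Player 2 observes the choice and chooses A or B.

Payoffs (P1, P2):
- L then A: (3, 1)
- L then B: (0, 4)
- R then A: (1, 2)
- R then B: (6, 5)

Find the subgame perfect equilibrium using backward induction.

P1 plays R, P2 plays B after L and B after R; Payoff (6, 5)

Work:
Backward induction:
After L: P2 chooses B → P1 gets 0
After R: P2 chooses B → P1 gets 6
P1 chooses R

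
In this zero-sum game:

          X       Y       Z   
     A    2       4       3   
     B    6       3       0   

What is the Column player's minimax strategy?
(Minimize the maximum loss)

Column should play Z, value = 3

Work:
Column player minimizes Row's maximum payoff:
Column X: max payoff to Row = 6
Column Y: max payoff to Row = 4
Column Z: max payoff to Row = 3
Minimum is 3, achieved by column Z.
Minimax strategy: Z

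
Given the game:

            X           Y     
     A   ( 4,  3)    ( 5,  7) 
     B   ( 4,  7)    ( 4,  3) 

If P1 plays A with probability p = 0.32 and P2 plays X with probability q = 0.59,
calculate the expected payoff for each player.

E[P1] = 4.1312, E[P2] = 5.1296

Work:
E[P1] = p·q·π₁(A,X) + p·(1-q)·π₁(A,Y) + (1-p)·q·π₁(B,X) + (1-p)·(1-q)·π₁(B,Y)
= 0.32·0.59·4 + 0.32·0.41·5 + 0.68·0.59·4 + 0.68·0.41·4
= 4.1312

E[P2] = 5.1296 (similar calculation)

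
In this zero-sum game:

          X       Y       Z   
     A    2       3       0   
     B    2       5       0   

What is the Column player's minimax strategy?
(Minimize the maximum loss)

Column should play Z, value = 0

Work:
Column player minimizes Row's maximum payoff:
Column X: max payoff to Row = 2
Column Y: max payoff to Row = 5
Column Z: max payoff to Row = 0
Minimum is 0, achieved by column Z.
Minimax strategy: Z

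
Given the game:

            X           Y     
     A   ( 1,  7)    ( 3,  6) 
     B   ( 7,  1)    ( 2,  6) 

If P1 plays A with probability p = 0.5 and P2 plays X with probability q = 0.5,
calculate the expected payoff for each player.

E[P1] = 3.25, E[P2] = 5.0

Work:
E[P1] = p·q·π₁(A,X) + p·(1-q)·π₁(A,Y) + (1-p)·q·π₁(B,X) + (1-p)·(1-q)·π₁(B,Y)
= 0.5·0.5·1 + 0.5·0.5·3 + 0.5·0.5·7 + 0.5·0.5·2
= 3.25

E[P2] = 5.0 (similar calculation)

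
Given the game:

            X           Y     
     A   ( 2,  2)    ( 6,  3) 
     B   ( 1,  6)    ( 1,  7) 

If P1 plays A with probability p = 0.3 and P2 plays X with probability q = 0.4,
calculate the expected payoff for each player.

E[P1] = 2.02, E[P2] = 5.4

Work:
E[P1] = p·q·π₁(A,X) + p·(1-q)·π₁(A,Y) + (1-p)·q·π₁(B,X) + (1-p)·(1-q)·π₁(B,Y)
= 0.3·0.4·2 + 0.3·0.6·6 + 0.7·0.4·1 + 0.7·0.6·1
= 2.02

E[P2] = 5.4 (similar calculation)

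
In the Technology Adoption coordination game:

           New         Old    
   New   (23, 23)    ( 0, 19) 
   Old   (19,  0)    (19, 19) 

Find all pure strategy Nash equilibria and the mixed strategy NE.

Pure NE: (New, New) and (Old, Old); Mixed NE: p = 0.8261, q = 0.8261

Work:
Check pure NE:
(New, New): (23, 23) - no unilateral deviation beneficial
(Old, Old): (19, 19) - no unilateral deviation beneficial
Mixed NE: P1 plays New with p = 0.8261, P2 plays New with q = 0.8261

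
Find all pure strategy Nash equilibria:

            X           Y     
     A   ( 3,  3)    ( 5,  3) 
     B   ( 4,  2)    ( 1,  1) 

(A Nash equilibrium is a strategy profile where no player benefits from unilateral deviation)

Nash equilibrium: (A, Y), (B, X)

Work:
Best responses:
  P1 vs X: payoffs [3, 4] → best response B (payoff 4)
  P1 vs Y: payoffs [5, 1] → best response A (payoff 5)
  P2 vs A: payoffs [3, 3] → best response X/Y (payoff 3)
  P2 vs B: payoffs [2, 1] → best response X (payoff 2)
Mutual best responses: (A,Y), (B,X) → Nash equilibria.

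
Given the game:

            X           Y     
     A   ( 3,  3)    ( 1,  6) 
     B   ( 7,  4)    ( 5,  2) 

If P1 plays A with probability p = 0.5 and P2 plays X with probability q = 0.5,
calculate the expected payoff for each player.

E[P1] = 4.0, E[P2] = 3.75

Work:
E[P1] = p·q·π₁(A,X) + p·(1-q)·π₁(A,Y) + (1-p)·q·π₁(B,X) + (1-p)·(1-q)·π₁(B,Y)
= 0.5·0.5·3 + 0.5·0.5·1 + 0.5·0.5·7 + 0.5·0.5·5
= 4.0

E[P2] = 3.75 (similar calculation)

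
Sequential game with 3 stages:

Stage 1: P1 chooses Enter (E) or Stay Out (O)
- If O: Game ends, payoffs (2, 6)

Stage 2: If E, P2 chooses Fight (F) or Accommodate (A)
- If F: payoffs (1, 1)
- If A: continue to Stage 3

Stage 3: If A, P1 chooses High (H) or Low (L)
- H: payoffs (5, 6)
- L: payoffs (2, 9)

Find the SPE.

SPE: (E, A, H); Outcome (5, 6)

Work:
Stage 3: P1 chooses H (5 vs 2)
Stage 2: P2: F->1, A->6 (anticipating H). Choose A
Stage 1: P1: O->2, E->5 (anticipating A, H). Choose E
SPE path: E -> A -> H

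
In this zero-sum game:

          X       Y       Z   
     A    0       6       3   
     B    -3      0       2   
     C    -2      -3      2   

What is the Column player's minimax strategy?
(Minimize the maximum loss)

Column should play X, value = 0

Work:
Column player minimizes Row's maximum payoff:
Column X: max payoff to Row = 0
Column Y: max payoff to Row = 6
Column Z: max payoff to Row = 3
Minimum is 0, achieved by column X.
Minimax strategy: X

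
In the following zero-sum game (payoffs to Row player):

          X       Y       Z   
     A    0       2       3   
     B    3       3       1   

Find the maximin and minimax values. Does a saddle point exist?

Maximin = 1, Minimax = 3, Saddle: False

Work:
Row minimums: [0, 1] → maximin = 1
Column maximums: [3, 3, 3] → minimax = 3
No saddle point (maximin ≠ minimax). Mixed strategy needed.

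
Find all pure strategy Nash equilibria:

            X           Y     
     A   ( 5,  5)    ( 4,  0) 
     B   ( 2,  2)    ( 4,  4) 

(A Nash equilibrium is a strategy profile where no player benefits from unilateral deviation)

Nash equilibrium: (A, X), (B, Y)

Work:
Best responses:
  P1 vs X: payoffs [5, 2] → best response A (payoff 5)
  P1 vs Y: payoffs [4, 4] → best response A/B (payoff 4)
  P2 vs A: payoffs [5, 0] → best response X (payoff 5)
  P2 vs B: payoffs [2, 4] → best response Y (payoff 4)
Mutual best responses: (A,X), (B,Y) → Nash equilibria.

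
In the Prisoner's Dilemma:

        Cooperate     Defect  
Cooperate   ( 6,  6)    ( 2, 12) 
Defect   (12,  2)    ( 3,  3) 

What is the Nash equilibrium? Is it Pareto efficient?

(Defect, Defect) is NE; not Pareto efficient

Work:
Defect dominates Cooperate for both players:
If P2 cooperates: Defect (12) > Cooperate (6)
If P2 defects: Defect (3) > Cooperate (2)
NE: (Defect, Defect) with payoff (3, 3)
But (Cooperate, Cooperate) = (6, 6) Pareto dominates (3, 3)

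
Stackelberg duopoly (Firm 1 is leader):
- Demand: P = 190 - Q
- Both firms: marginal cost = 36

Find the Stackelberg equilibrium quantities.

q₁* (leader) = 77.0, q₂* (follower) = 38.5

Work:
Follower's reaction: q₂ = (a - c - q₁)/2
Leader substitutes: π₁ = q₁·(a - q₁ - (a-c-q₁)/2 - c)
FOC: q₁* = (190 - 36)/2 = 77.00
Then: q₂* = (190 - 36 - 77.0)/2 = 38.50
Leader has first-mover advantage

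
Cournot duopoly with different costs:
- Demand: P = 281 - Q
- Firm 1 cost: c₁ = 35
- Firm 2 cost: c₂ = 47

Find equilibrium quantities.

q₁* = 86.0, q₂* = 74.0

Work:
Reaction: q₁ = (281 - 35 - q₂)/2
Reaction: q₂ = (281 - 47 - q₁)/2
Solve simultaneously:
q₁* = (281 - 2×35 + 47)/3 = 86.0
q₂* = (281 - 2×47 + 35)/3 = 74.0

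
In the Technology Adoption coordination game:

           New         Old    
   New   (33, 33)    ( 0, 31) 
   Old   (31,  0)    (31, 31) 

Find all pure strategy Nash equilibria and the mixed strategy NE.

Pure NE: (New, New) and (Old, Old); Mixed NE: p = 0.9394, q = 0.9394

Work:
Check pure NE:
(New, New): (33, 33) - no unilateral deviation beneficial
(Old, Old): (31, 31) - no unilateral deviation beneficial
Mixed NE: P1 plays New with p = 0.9394, P2 plays New with q = 0.9394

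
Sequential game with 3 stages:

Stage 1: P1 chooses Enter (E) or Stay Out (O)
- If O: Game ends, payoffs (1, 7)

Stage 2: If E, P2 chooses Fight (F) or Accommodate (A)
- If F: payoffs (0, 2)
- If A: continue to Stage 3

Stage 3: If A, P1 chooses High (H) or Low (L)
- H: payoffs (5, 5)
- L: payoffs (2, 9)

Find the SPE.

SPE: (E, A, H); Outcome (5, 5)

Work:
Stage 3: P1 chooses H (5 vs 2)
Stage 2: P2: F->2, A->5 (anticipating H). Choose A
Stage 1: P1: O->1, E->5 (anticipating A, H). Choose E
SPE path: E -> A -> H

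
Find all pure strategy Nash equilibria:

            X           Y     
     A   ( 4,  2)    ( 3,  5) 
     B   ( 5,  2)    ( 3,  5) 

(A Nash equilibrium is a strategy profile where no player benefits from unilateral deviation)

Nash equilibrium: (A, Y), (B, Y)

Work:
Best responses:
  P1 vs X: payoffs [4, 5] → best response B (payoff 5)
  P1 vs Y: payoffs [3, 3] → best response A/B (payoff 3)
  P2 vs A: payoffs [2, 5] → best response Y (payoff 5)
  P2 vs B: payoffs [2, 5] → best response Y (payoff 5)
Mutual best responses: (A,Y), (B,Y) → Nash equilibria.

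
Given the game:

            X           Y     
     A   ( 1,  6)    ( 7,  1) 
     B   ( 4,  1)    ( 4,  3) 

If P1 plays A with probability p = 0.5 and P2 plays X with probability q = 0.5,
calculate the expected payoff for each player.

E[P1] = 4.0, E[P2] = 2.75

Work:
E[P1] = p·q·π₁(A,X) + p·(1-q)·π₁(A,Y) + (1-p)·q·π₁(B,X) + (1-p)·(1-q)·π₁(B,Y)
= 0.5·0.5·1 + 0.5·0.5·7 + 0.5·0.5·4 + 0.5·0.5·4
= 4.0

E[P2] = 2.75 (similar calculation)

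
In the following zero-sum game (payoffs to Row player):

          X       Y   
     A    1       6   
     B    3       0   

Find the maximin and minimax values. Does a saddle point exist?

Maximin = 1, Minimax = 3, Saddle: False

Work:
Row minimums: [1, 0] → maximin = 1
Column maximums: [3, 6] → minimax = 3
No saddle point (maximin ≠ minimax). Mixed strategy needed.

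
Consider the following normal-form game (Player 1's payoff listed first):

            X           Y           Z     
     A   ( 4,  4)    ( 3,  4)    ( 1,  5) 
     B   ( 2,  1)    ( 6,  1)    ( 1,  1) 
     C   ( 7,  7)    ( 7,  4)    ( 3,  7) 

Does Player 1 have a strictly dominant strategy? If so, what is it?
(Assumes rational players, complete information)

Yes, Player 1's strictly dominant strategy is C

Work:
A strategy strictly dominates another if it gives a strictly higher payoff against every opponent action. Compare each pair of P1's strategies column-by-column:
  A vs B: [4 vs 2, 3 vs 6, 1 vs 1] → A does not strictly dominate B (column Y: 3 ≤ 6)
  A vs C: [4 vs 7, 3 vs 7, 1 vs 3] → A does not strictly dominate C (column X: 4 ≤ 7)
  B vs A: [2 vs 4, 6 vs 3, 1 vs 1] → B does not strictly dominate A (column X: 2 ≤ 4)
  B vs C: [2 vs 7, 6 vs 7, 1 vs 3] → B does not strictly dominate C (column X: 2 ≤ 7)
  C vs A: [7 vs 4, 7 vs 3, 3 vs 1] → C strictly dominates A
  C vs B: [7 vs 2, 7 vs 6, 3 vs 1] → C strictly dominates B
C strictly dominates every other strategy → strictly dominant.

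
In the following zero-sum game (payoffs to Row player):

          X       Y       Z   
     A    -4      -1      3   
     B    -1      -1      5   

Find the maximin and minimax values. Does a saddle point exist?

Maximin = -1, Minimax = -1, Saddle: True

Work:
Row minimums: [-4, -1] → maximin = -1
Column maximums: [-1, -1, 5] → minimax = -1
Saddle point exists! Game value = -1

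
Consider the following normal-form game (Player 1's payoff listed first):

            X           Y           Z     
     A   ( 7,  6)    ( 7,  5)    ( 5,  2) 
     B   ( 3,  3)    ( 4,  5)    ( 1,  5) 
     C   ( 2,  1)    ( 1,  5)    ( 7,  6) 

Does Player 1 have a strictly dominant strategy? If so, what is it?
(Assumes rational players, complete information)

No strictly dominant strategy exists for Player 1

Work:
A strategy strictly dominates another if it gives a strictly higher payoff against every opponent action. Compare each pair of P1's strategies column-by-column:
  A vs B: [7 vs 3, 7 vs 4, 5 vs 1] → A strictly dominates B
  A vs C: [7 vs 2, 7 vs 1, 5 vs 7] → A does not strictly dominate C (column Z: 5 ≤ 7)
  B vs A: [3 vs 7, 4 vs 7, 1 vs 5] → B does not strictly dominate A (column X: 3 ≤ 7)
  B vs C: [3 vs 2, 4 vs 1, 1 vs 7] → B does not strictly dominate C (column Z: 1 ≤ 7)
  C vs A: [2 vs 7, 1 vs 7, 7 vs 5] → C does not strictly dominate A (column X: 2 ≤ 7)
  C vs B: [2 vs 3, 1 vs 4, 7 vs 1] → C does not strictly dominate B (column X: 2 ≤ 3)
No single strategy strictly dominates all others → no strictly dominant strategy.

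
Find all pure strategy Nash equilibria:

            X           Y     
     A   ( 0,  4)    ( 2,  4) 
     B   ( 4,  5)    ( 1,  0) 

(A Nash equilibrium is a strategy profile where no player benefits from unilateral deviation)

Nash equilibrium: (A, Y), (B, X)

Work:
Best responses:
  P1 vs X: payoffs [0, 4] → best response B (payoff 4)
  P1 vs Y: payoffs [2, 1] → best response A (payoff 2)
  P2 vs A: payoffs [4, 4] → best response X/Y (payoff 4)
  P2 vs B: payoffs [5, 0] → best response X (payoff 5)
Mutual best responses: (A,Y), (B,X) → Nash equilibria.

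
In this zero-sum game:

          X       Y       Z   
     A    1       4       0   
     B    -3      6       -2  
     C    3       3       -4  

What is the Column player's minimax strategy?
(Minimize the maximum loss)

Column should play Z, value = 0

Work:
Column player minimizes Row's maximum payoff:
Column X: max payoff to Row = 3
Column Y: max payoff to Row = 6
Column Z: max payoff to Row = 0
Minimum is 0, achieved by column Z.
Minimax strategy: Z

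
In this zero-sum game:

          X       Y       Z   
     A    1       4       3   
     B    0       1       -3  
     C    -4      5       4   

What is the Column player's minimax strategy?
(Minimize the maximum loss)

Column should play X, value = 1

Work:
Column player minimizes Row's maximum payoff:
Column X: max payoff to Row = 1
Column Y: max payoff to Row = 5
Column Z: max payoff to Row = 4
Minimum is 1, achieved by column X.
Minimax strategy: X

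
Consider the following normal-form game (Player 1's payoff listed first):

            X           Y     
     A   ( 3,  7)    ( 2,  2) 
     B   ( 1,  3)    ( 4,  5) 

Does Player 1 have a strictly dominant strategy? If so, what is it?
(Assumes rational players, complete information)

No strictly dominant strategy exists for Player 1

Work:
A strategy strictly dominates another if it gives a strictly higher payoff against every opponent action. Compare each pair of P1's strategies column-by-column:
  A vs B: [3 vs 1, 2 vs 4] → A does not strictly dominate B (column Y: 2 ≤ 4)
  B vs A: [1 vs 3, 4 vs 2] → B does not strictly dominate A (column X: 1 ≤ 3)
No single strategy strictly dominates all others → no strictly dominant strategy.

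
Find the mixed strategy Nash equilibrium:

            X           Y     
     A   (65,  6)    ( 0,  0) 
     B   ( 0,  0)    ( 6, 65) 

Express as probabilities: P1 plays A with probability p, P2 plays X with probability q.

p = 0.9155, q = 0.0845

Work:
Find probabilities that make opponent indifferent:
P2 chooses q to make P1 indifferent between A and B
P1 chooses p to make P2 indifferent between X and Y
Mixed NE: P1 plays (A: 0.9155, B: 0.0845), P2 plays (X: 0.0845, Y: 0.9155)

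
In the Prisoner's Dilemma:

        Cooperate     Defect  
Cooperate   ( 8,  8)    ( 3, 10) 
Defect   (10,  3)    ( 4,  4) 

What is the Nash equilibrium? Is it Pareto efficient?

(Defect, Defect) is NE; not Pareto efficient

Work:
Defect dominates Cooperate for both players:
If P2 cooperates: Defect (10) > Cooperate (8)
If P2 defects: Defect (4) > Cooperate (3)
NE: (Defect, Defect) with payoff (4, 4)
But (Cooperate, Cooperate) = (8, 8) Pareto dominates (4, 4)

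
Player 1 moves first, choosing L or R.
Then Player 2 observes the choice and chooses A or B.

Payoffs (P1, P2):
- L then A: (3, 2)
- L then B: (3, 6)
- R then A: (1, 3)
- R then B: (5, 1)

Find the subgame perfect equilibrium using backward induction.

P1 plays L, P2 plays B after L and A after R; Payoff (3, 6)

Work:
Backward induction:
After L: P2 chooses B → P1 gets 3
After R: P2 chooses A → P1 gets 1
P1 chooses L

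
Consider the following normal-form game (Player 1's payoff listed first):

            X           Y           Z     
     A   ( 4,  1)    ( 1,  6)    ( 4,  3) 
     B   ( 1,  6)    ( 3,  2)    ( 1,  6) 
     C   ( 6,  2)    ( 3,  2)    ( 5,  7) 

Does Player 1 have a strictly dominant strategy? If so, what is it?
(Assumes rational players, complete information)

No strictly dominant strategy exists for Player 1

Work:
A strategy strictly dominates another if it gives a strictly higher payoff against every opponent action. Compare each pair of P1's strategies column-by-column:
  A vs B: [4 vs 1, 1 vs 3, 4 vs 1] → A does not strictly dominate B (column Y: 1 ≤ 3)
  A vs C: [4 vs 6, 1 vs 3, 4 vs 5] → A does not strictly dominate C (column X: 4 ≤ 6)
  B vs A: [1 vs 4, 3 vs 1, 1 vs 4] → B does not strictly dominate A (column X: 1 ≤ 4)
  B vs C: [1 vs 6, 3 vs 3, 1 vs 5] → B does not strictly dominate C (column X: 1 ≤ 6)
  C vs A: [6 vs 4, 3 vs 1, 5 vs 4] → C strictly dominates A
  C vs B: [6 vs 1, 3 vs 3, 5 vs 1] → C does not strictly dominate B (column Y: 3 ≤ 3)
No single strategy strictly dominates all others → no strictly dominant strategy.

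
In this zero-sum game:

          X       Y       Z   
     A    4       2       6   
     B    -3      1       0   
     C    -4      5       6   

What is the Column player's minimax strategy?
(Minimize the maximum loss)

Column should play X, value = 4

Work:
Column player minimizes Row's maximum payoff:
Column X: max payoff to Row = 4
Column Y: max payoff to Row = 5
Column Z: max payoff to Row = 6
Minimum is 4, achieved by column X.
Minimax strategy: X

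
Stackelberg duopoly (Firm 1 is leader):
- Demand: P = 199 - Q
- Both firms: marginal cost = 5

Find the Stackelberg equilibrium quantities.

q₁* (leader) = 97.0, q₂* (follower) = 48.5

Work:
Follower's reaction: q₂ = (a - c - q₁)/2
Leader substitutes: π₁ = q₁·(a - q₁ - (a-c-q₁)/2 - c)
FOC: q₁* = (199 - 5)/2 = 97.00
Then: q₂* = (199 - 5 - 97.0)/2 = 48.50
Leader has first-mover advantage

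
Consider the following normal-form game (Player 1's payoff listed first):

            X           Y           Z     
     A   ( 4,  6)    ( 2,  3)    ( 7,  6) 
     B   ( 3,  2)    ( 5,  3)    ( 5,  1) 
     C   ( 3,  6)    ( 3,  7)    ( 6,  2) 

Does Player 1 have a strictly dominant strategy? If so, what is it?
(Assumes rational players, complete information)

No strictly dominant strategy exists for Player 1

Work:
A strategy strictly dominates another if it gives a strictly higher payoff against every opponent action. Compare each pair of P1's strategies column-by-column:
  A vs B: [4 vs 3, 2 vs 5, 7 vs 5] → A does not strictly dominate B (column Y: 2 ≤ 5)
  A vs C: [4 vs 3, 2 vs 3, 7 vs 6] → A does not strictly dominate C (column Y: 2 ≤ 3)
  B vs A: [3 vs 4, 5 vs 2, 5 vs 7] → B does not strictly dominate A (column X: 3 ≤ 4)
  B vs C: [3 vs 3, 5 vs 3, 5 vs 6] → B does not strictly dominate C (column X: 3 ≤ 3)
  C vs A: [3 vs 4, 3 vs 2, 6 vs 7] → C does not strictly dominate A (column X: 3 ≤ 4)
  C vs B: [3 vs 3, 3 vs 5, 6 vs 5] → C does not strictly dominate B (column X: 3 ≤ 3)
No single strategy strictly dominates all others → no strictly dominant strategy.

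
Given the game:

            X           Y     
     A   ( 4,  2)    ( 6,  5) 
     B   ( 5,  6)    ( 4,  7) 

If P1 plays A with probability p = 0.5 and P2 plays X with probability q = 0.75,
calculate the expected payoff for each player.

E[P1] = 4.625, E[P2] = 4.5

Work:
E[P1] = p·q·π₁(A,X) + p·(1-q)·π₁(A,Y) + (1-p)·q·π₁(B,X) + (1-p)·(1-q)·π₁(B,Y)
= 0.5·0.75·4 + 0.5·0.25·6 + 0.5·0.75·5 + 0.5·0.25·4
= 4.625

E[P2] = 4.5 (similar calculation)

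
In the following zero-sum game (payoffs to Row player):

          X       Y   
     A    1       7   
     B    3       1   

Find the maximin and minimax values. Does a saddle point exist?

Maximin = 1, Minimax = 3, Saddle: False

Work:
Row minimums: [1, 1] → maximin = 1
Column maximums: [3, 7] → minimax = 3
No saddle point (maximin ≠ minimax). Mixed strategy needed.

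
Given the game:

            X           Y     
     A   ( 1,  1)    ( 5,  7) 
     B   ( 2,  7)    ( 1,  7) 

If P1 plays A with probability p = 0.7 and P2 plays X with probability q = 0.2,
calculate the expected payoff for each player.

E[P1] = 3.3, E[P2] = 6.16

Work:
E[P1] = p·q·π₁(A,X) + p·(1-q)·π₁(A,Y) + (1-p)·q·π₁(B,X) + (1-p)·(1-q)·π₁(B,Y)
= 0.7·0.2·1 + 0.7·0.8·5 + 0.3·0.2·2 + 0.3·0.8·1
= 3.3

E[P2] = 6.16 (similar calculation)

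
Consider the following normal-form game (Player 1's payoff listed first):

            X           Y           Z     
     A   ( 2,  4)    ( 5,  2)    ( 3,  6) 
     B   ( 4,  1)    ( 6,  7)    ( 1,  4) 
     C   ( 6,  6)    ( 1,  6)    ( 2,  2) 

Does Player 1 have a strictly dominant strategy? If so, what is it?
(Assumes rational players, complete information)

No strictly dominant strategy exists for Player 1

Work:
A strategy strictly dominates another if it gives a strictly higher payoff against every opponent action. Compare each pair of P1's strategies column-by-column:
  A vs B: [2 vs 4, 5 vs 6, 3 vs 1] → A does not strictly dominate B (column X: 2 ≤ 4)
  A vs C: [2 vs 6, 5 vs 1, 3 vs 2] → A does not strictly dominate C (column X: 2 ≤ 6)
  B vs A: [4 vs 2, 6 vs 5, 1 vs 3] → B does not strictly dominate A (column Z: 1 ≤ 3)
  B vs C: [4 vs 6, 6 vs 1, 1 vs 2] → B does not strictly dominate C (column X: 4 ≤ 6)
  C vs A: [6 vs 2, 1 vs 5, 2 vs 3] → C does not strictly dominate A (column Y: 1 ≤ 5)
  C vs B: [6 vs 4, 1 vs 6, 2 vs 1] → C does not strictly dominate B (column Y: 1 ≤ 6)
No single strategy strictly dominates all others → no strictly dominant strategy.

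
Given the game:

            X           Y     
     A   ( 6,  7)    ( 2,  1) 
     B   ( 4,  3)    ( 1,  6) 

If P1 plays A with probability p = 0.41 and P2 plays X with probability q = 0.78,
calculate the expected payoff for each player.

E[P1] = 4.0698, E[P2] = 4.4882

Work:
E[P1] = p·q·π₁(A,X) + p·(1-q)·π₁(A,Y) + (1-p)·q·π₁(B,X) + (1-p)·(1-q)·π₁(B,Y)
= 0.41·0.78·6 + 0.41·0.22·2 + 0.59·0.78·4 + 0.59·0.22·1
= 4.0698

E[P2] = 4.4882 (similar calculation)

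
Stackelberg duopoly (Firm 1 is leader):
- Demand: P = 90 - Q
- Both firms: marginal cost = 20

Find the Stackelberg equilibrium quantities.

q₁* (leader) = 35.0, q₂* (follower) = 17.5

Work:
Follower's reaction: q₂ = (a - c - q₁)/2
Leader substitutes: π₁ = q₁·(a - q₁ - (a-c-q₁)/2 - c)
FOC: q₁* = (90 - 20)/2 = 35.00
Then: q₂* = (90 - 20 - 35.0)/2 = 17.50
Leader has first-mover advantage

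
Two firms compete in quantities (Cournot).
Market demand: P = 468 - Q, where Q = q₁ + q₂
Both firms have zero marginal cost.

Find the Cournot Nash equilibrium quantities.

q₁* = q₂* = 156.0; P* = 156.0

Work:
Profit: π_i = P·q_i = (a - q_i - q_j)·q_i
FOC: ∂π_i/∂q_i = a - 2q_i - q_j = 0
Reaction function: q_i = (468 - q_j)/2
Symmetry: q* = 468/3 = 156.0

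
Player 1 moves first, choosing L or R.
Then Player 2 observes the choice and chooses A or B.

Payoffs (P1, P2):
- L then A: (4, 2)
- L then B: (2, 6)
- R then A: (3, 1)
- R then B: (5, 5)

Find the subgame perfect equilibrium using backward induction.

P1 plays R, P2 plays B after L and B after R; Payoff (5, 5)

Work:
Backward induction:
After L: P2 chooses B → P1 gets 2
After R: P2 chooses B → P1 gets 5
P1 chooses R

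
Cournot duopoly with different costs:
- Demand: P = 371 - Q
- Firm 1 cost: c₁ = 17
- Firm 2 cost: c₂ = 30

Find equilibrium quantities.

q₁* = 122.33, q₂* = 109.33

Work:
Reaction: q₁ = (371 - 17 - q₂)/2
Reaction: q₂ = (371 - 30 - q₁)/2
Solve simultaneously:
q₁* = (371 - 2×17 + 30)/3 = 122.33
q₂* = (371 - 2×30 + 17)/3 = 109.33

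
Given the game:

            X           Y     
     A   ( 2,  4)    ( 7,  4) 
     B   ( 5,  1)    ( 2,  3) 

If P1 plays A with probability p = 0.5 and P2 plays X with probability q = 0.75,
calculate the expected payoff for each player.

E[P1] = 3.75, E[P2] = 2.75

Work:
E[P1] = p·q·π₁(A,X) + p·(1-q)·π₁(A,Y) + (1-p)·q·π₁(B,X) + (1-p)·(1-q)·π₁(B,Y)
= 0.5·0.75·2 + 0.5·0.25·7 + 0.5·0.75·5 + 0.5·0.25·2
= 3.75

E[P2] = 2.75 (similar calculation)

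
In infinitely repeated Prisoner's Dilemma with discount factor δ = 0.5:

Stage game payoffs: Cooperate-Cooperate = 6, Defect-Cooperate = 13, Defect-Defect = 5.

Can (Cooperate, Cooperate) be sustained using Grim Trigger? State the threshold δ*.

δ* = 0.875; since δ = 0.5 < 0.875, cooperation cannot be sustained

Work:
For Grim Trigger:
Cooperate forever: 6/(1-δ)
Defect then punished: 13 + 5·δ/(1-δ)
Need: 6/(1-δ) ≥ 13 + 5·δ/(1-δ)
Solving: δ ≥ (T-R)/(T-P) = (13-6)/(13-5) = 0.875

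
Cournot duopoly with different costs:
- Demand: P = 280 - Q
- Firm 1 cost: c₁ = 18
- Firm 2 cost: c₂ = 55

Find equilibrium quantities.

q₁* = 99.67, q₂* = 62.67

Work:
Reaction: q₁ = (280 - 18 - q₂)/2
Reaction: q₂ = (280 - 55 - q₁)/2
Solve simultaneously:
q₁* = (280 - 2×18 + 55)/3 = 99.67
q₂* = (280 - 2×55 + 18)/3 = 62.67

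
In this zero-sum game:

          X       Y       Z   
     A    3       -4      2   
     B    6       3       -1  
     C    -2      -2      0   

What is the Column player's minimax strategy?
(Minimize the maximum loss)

Column should play Z, value = 2

Work:
Column player minimizes Row's maximum payoff:
Column X: max payoff to Row = 6
Column Y: max payoff to Row = 3
Column Z: max payoff to Row = 2
Minimum is 2, achieved by column Z.
Minimax strategy: Z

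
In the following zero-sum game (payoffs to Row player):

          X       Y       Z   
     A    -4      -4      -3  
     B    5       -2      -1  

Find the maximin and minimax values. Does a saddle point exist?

Maximin = -2, Minimax = -2, Saddle: True

Work:
Row minimums: [-4, -2] → maximin = -2
Column maximums: [5, -2, -1] → minimax = -2
Saddle point exists! Game value = -2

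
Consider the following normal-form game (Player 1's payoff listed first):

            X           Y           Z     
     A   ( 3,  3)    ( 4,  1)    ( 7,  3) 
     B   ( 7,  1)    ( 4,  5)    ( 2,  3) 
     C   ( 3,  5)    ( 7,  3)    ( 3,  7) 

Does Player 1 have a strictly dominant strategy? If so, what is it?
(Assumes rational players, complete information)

No strictly dominant strategy exists for Player 1

Work:
A strategy strictly dominates another if it gives a strictly higher payoff against every opponent action. Compare each pair of P1's strategies column-by-column:
  A vs B: [3 vs 7, 4 vs 4, 7 vs 2] → A does not strictly dominate B (column X: 3 ≤ 7)
  A vs C: [3 vs 3, 4 vs 7, 7 vs 3] → A does not strictly dominate C (column X: 3 ≤ 3)
  B vs A: [7 vs 3, 4 vs 4, 2 vs 7] → B does not strictly dominate A (column Y: 4 ≤ 4)
  B vs C: [7 vs 3, 4 vs 7, 2 vs 3] → B does not strictly dominate C (column Y: 4 ≤ 7)
  C vs A: [3 vs 3, 7 vs 4, 3 vs 7] → C does not strictly dominate A (column X: 3 ≤ 3)
  C vs B: [3 vs 7, 7 vs 4, 3 vs 2] → C does not strictly dominate B (column X: 3 ≤ 7)
No single strategy strictly dominates all others → no strictly dominant strategy.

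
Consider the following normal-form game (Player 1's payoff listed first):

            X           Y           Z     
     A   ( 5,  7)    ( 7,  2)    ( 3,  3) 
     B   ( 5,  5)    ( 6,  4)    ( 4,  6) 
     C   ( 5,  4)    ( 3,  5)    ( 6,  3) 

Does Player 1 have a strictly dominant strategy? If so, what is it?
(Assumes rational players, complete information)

No strictly dominant strategy exists for Player 1

Work:
A strategy strictly dominates another if it gives a strictly higher payoff against every opponent action. Compare each pair of P1's strategies column-by-column:
  A vs B: [5 vs 5, 7 vs 6, 3 vs 4] → A does not strictly dominate B (column X: 5 ≤ 5)
  A vs C: [5 vs 5, 7 vs 3, 3 vs 6] → A does not strictly dominate C (column X: 5 ≤ 5)
  B vs A: [5 vs 5, 6 vs 7, 4 vs 3] → B does not strictly dominate A (column X: 5 ≤ 5)
  B vs C: [5 vs 5, 6 vs 3, 4 vs 6] → B does not strictly dominate C (column X: 5 ≤ 5)
  C vs A: [5 vs 5, 3 vs 7, 6 vs 3] → C does not strictly dominate A (column X: 5 ≤ 5)
  C vs B: [5 vs 5, 3 vs 6, 6 vs 4] → C does not strictly dominate B (column X: 5 ≤ 5)
No single strategy strictly dominates all others → no strictly dominant strategy.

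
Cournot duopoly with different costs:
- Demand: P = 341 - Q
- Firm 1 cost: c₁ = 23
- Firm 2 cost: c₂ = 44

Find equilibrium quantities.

q₁* = 113.0, q₂* = 92.0

Work:
Reaction: q₁ = (341 - 23 - q₂)/2
Reaction: q₂ = (341 - 44 - q₁)/2
Solve simultaneously:
q₁* = (341 - 2×23 + 44)/3 = 113.0
q₂* = (341 - 2×44 + 23)/3 = 92.0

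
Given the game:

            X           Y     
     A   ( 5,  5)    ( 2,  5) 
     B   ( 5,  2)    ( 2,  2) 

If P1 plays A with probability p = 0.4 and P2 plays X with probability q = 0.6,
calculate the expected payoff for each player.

E[P1] = 3.8, E[P2] = 3.2

Work:
E[P1] = p·q·π₁(A,X) + p·(1-q)·π₁(A,Y) + (1-p)·q·π₁(B,X) + (1-p)·(1-q)·π₁(B,Y)
= 0.4·0.6·5 + 0.4·0.4·2 + 0.6·0.6·5 + 0.6·0.4·2
= 3.8

E[P2] = 3.2 (similar calculation)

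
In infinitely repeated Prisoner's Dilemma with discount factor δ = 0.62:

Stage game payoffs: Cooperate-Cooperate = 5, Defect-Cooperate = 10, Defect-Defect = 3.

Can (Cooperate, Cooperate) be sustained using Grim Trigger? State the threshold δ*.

δ* = 0.7143; since δ = 0.62 < 0.7143, cooperation cannot be sustained

Work:
For Grim Trigger:
Cooperate forever: 5/(1-δ)
Defect then punished: 10 + 3·δ/(1-δ)
Need: 5/(1-δ) ≥ 10 + 3·δ/(1-δ)
Solving: δ ≥ (T-R)/(T-P) = (10-5)/(10-3) = 0.7143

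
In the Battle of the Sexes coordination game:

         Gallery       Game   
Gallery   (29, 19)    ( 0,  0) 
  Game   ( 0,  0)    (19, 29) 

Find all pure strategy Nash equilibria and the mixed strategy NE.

Pure NE: (Gallery, Gallery) and (Game, Game); Mixed NE: p = 0.6042, q = 0.3958

Work:
Check pure NE:
(Gallery, Gallery): (29, 19) - no unilateral deviation beneficial
(Game, Game): (19, 29) - no unilateral deviation beneficial
Mixed NE: P1 plays Gallery with p = 0.6042, P2 plays Gallery with q = 0.3958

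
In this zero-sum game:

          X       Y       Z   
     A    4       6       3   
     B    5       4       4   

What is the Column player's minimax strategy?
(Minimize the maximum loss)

Column should play Z, value = 4

Work:
Column player minimizes Row's maximum payoff:
Column X: max payoff to Row = 5
Column Y: max payoff to Row = 6
Column Z: max payoff to Row = 4
Minimum is 4, achieved by column Z.
Minimax strategy: Z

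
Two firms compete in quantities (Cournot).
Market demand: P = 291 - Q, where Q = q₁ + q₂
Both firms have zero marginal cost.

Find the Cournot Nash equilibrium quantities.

q₁* = q₂* = 97.0; P* = 97.0

Work:
Profit: π_i = P·q_i = (a - q_i - q_j)·q_i
FOC: ∂π_i/∂q_i = a - 2q_i - q_j = 0
Reaction function: q_i = (291 - q_j)/2
Symmetry: q* = 291/3 = 97.0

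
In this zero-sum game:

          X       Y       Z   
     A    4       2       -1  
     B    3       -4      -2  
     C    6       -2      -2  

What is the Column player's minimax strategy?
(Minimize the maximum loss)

Column should play Z, value = -1

Work:
Column player minimizes Row's maximum payoff:
Column X: max payoff to Row = 6
Column Y: max payoff to Row = 2
Column Z: max payoff to Row = -1
Minimum is -1, achieved by column Z.
Minimax strategy: Z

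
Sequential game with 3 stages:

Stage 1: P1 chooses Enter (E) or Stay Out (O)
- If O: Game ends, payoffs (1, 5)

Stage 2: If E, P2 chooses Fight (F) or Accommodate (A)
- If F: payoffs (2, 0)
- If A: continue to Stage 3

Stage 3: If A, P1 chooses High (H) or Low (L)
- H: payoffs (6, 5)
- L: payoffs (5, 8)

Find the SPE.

SPE: (E, A, H); Outcome (6, 5)

Work:
Stage 3: P1 chooses H (6 vs 5)
Stage 2: P2: F->0, A->5 (anticipating H). Choose A
Stage 1: P1: O->1, E->6 (anticipating A, H). Choose E
SPE path: E -> A -> H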